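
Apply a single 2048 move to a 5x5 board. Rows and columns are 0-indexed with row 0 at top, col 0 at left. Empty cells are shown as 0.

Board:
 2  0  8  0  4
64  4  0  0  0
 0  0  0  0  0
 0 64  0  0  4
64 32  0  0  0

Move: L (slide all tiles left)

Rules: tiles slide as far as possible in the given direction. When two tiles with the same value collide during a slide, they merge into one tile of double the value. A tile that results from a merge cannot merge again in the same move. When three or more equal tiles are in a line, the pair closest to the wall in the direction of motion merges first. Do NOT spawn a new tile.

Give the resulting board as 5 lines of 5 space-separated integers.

Slide left:
row 0: [2, 0, 8, 0, 4] -> [2, 8, 4, 0, 0]
row 1: [64, 4, 0, 0, 0] -> [64, 4, 0, 0, 0]
row 2: [0, 0, 0, 0, 0] -> [0, 0, 0, 0, 0]
row 3: [0, 64, 0, 0, 4] -> [64, 4, 0, 0, 0]
row 4: [64, 32, 0, 0, 0] -> [64, 32, 0, 0, 0]

Answer:  2  8  4  0  0
64  4  0  0  0
 0  0  0  0  0
64  4  0  0  0
64 32  0  0  0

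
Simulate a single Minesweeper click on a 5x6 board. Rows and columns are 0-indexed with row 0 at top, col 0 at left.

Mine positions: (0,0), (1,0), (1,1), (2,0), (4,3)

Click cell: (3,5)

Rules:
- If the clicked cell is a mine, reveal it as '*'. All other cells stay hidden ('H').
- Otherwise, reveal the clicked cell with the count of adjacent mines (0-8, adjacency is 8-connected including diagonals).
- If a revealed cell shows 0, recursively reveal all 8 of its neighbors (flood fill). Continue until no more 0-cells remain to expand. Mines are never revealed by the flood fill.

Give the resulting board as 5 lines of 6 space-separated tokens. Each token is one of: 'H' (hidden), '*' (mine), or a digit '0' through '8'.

H H 1 0 0 0
H H 1 0 0 0
H H 1 0 0 0
H H 1 1 1 0
H H H H 1 0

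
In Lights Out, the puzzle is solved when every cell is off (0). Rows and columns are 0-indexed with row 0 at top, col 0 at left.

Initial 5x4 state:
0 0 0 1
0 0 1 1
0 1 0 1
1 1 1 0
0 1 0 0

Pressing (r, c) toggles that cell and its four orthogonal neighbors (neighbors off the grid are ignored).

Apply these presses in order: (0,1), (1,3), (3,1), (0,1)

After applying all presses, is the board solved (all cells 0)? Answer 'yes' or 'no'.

Answer: yes

Derivation:
After press 1 at (0,1):
1 1 1 1
0 1 1 1
0 1 0 1
1 1 1 0
0 1 0 0

After press 2 at (1,3):
1 1 1 0
0 1 0 0
0 1 0 0
1 1 1 0
0 1 0 0

After press 3 at (3,1):
1 1 1 0
0 1 0 0
0 0 0 0
0 0 0 0
0 0 0 0

After press 4 at (0,1):
0 0 0 0
0 0 0 0
0 0 0 0
0 0 0 0
0 0 0 0

Lights still on: 0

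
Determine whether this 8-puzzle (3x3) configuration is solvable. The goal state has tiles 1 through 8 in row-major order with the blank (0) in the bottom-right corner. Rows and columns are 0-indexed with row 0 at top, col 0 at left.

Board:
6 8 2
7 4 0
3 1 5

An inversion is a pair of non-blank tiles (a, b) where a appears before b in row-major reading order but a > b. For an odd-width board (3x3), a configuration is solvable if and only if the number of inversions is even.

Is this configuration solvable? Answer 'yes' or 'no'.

Inversions (pairs i<j in row-major order where tile[i] > tile[j] > 0): 19
19 is odd, so the puzzle is not solvable.

Answer: no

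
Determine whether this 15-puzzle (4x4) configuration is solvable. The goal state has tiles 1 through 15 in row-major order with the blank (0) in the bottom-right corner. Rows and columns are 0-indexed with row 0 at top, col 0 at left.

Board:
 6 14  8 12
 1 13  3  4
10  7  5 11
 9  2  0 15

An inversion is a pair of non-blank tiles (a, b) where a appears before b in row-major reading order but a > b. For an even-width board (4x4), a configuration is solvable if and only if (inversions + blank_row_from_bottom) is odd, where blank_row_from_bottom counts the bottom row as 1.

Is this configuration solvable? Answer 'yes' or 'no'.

Inversions: 52
Blank is in row 3 (0-indexed from top), which is row 1 counting from the bottom (bottom = 1).
52 + 1 = 53, which is odd, so the puzzle is solvable.

Answer: yes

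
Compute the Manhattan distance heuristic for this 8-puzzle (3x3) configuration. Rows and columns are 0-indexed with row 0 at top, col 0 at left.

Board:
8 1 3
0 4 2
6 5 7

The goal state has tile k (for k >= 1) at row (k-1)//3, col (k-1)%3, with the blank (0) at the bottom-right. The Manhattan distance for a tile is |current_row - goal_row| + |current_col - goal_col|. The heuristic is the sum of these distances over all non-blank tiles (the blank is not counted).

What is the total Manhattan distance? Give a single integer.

Answer: 13

Derivation:
Tile 8: at (0,0), goal (2,1), distance |0-2|+|0-1| = 3
Tile 1: at (0,1), goal (0,0), distance |0-0|+|1-0| = 1
Tile 3: at (0,2), goal (0,2), distance |0-0|+|2-2| = 0
Tile 4: at (1,1), goal (1,0), distance |1-1|+|1-0| = 1
Tile 2: at (1,2), goal (0,1), distance |1-0|+|2-1| = 2
Tile 6: at (2,0), goal (1,2), distance |2-1|+|0-2| = 3
Tile 5: at (2,1), goal (1,1), distance |2-1|+|1-1| = 1
Tile 7: at (2,2), goal (2,0), distance |2-2|+|2-0| = 2
Sum: 3 + 1 + 0 + 1 + 2 + 3 + 1 + 2 = 13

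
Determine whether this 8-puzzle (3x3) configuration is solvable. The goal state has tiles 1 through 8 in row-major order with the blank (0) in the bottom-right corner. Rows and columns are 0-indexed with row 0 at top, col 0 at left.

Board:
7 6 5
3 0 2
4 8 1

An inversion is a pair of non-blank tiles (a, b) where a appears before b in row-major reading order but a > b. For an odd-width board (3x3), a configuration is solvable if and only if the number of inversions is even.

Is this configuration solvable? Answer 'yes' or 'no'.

Answer: yes

Derivation:
Inversions (pairs i<j in row-major order where tile[i] > tile[j] > 0): 20
20 is even, so the puzzle is solvable.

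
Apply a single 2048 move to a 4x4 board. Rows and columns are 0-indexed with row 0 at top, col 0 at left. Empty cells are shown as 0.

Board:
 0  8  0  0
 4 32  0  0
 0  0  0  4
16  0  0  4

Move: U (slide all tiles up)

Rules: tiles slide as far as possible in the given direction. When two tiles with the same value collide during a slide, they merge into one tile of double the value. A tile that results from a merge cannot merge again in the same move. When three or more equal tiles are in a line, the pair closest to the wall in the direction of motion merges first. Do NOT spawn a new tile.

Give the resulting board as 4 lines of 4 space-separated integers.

Slide up:
col 0: [0, 4, 0, 16] -> [4, 16, 0, 0]
col 1: [8, 32, 0, 0] -> [8, 32, 0, 0]
col 2: [0, 0, 0, 0] -> [0, 0, 0, 0]
col 3: [0, 0, 4, 4] -> [8, 0, 0, 0]

Answer:  4  8  0  8
16 32  0  0
 0  0  0  0
 0  0  0  0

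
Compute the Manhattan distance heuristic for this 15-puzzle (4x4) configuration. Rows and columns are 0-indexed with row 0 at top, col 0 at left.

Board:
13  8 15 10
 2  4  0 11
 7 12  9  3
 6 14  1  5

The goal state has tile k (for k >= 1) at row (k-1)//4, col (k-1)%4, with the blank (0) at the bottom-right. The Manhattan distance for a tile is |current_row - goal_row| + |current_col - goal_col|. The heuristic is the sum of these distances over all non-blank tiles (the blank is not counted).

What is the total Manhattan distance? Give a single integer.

Tile 13: at (0,0), goal (3,0), distance |0-3|+|0-0| = 3
Tile 8: at (0,1), goal (1,3), distance |0-1|+|1-3| = 3
Tile 15: at (0,2), goal (3,2), distance |0-3|+|2-2| = 3
Tile 10: at (0,3), goal (2,1), distance |0-2|+|3-1| = 4
Tile 2: at (1,0), goal (0,1), distance |1-0|+|0-1| = 2
Tile 4: at (1,1), goal (0,3), distance |1-0|+|1-3| = 3
Tile 11: at (1,3), goal (2,2), distance |1-2|+|3-2| = 2
Tile 7: at (2,0), goal (1,2), distance |2-1|+|0-2| = 3
Tile 12: at (2,1), goal (2,3), distance |2-2|+|1-3| = 2
Tile 9: at (2,2), goal (2,0), distance |2-2|+|2-0| = 2
Tile 3: at (2,3), goal (0,2), distance |2-0|+|3-2| = 3
Tile 6: at (3,0), goal (1,1), distance |3-1|+|0-1| = 3
Tile 14: at (3,1), goal (3,1), distance |3-3|+|1-1| = 0
Tile 1: at (3,2), goal (0,0), distance |3-0|+|2-0| = 5
Tile 5: at (3,3), goal (1,0), distance |3-1|+|3-0| = 5
Sum: 3 + 3 + 3 + 4 + 2 + 3 + 2 + 3 + 2 + 2 + 3 + 3 + 0 + 5 + 5 = 43

Answer: 43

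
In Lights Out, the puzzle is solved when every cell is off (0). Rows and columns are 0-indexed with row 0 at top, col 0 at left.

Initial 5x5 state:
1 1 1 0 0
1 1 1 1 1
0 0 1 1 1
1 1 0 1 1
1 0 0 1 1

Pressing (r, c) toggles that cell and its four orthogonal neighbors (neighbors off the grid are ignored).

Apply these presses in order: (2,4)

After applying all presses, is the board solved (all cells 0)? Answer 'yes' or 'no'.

Answer: no

Derivation:
After press 1 at (2,4):
1 1 1 0 0
1 1 1 1 0
0 0 1 0 0
1 1 0 1 0
1 0 0 1 1

Lights still on: 14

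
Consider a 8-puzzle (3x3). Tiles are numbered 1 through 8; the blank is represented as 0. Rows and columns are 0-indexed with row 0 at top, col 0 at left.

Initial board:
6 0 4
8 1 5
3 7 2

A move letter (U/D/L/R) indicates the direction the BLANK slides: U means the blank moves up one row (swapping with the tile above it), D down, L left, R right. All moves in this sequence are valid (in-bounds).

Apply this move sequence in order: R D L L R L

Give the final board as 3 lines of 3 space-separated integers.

After move 1 (R):
6 4 0
8 1 5
3 7 2

After move 2 (D):
6 4 5
8 1 0
3 7 2

After move 3 (L):
6 4 5
8 0 1
3 7 2

After move 4 (L):
6 4 5
0 8 1
3 7 2

After move 5 (R):
6 4 5
8 0 1
3 7 2

After move 6 (L):
6 4 5
0 8 1
3 7 2

Answer: 6 4 5
0 8 1
3 7 2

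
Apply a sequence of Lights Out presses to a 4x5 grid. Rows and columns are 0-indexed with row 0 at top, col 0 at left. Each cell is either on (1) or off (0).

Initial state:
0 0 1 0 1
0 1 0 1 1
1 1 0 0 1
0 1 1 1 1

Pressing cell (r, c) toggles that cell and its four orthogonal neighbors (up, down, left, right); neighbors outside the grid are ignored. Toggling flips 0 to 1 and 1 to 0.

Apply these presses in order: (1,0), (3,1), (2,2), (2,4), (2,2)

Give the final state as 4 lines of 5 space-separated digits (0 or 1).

Answer: 1 0 1 0 1
1 0 0 1 0
0 0 0 1 0
1 0 0 1 0

Derivation:
After press 1 at (1,0):
1 0 1 0 1
1 0 0 1 1
0 1 0 0 1
0 1 1 1 1

After press 2 at (3,1):
1 0 1 0 1
1 0 0 1 1
0 0 0 0 1
1 0 0 1 1

After press 3 at (2,2):
1 0 1 0 1
1 0 1 1 1
0 1 1 1 1
1 0 1 1 1

After press 4 at (2,4):
1 0 1 0 1
1 0 1 1 0
0 1 1 0 0
1 0 1 1 0

After press 5 at (2,2):
1 0 1 0 1
1 0 0 1 0
0 0 0 1 0
1 0 0 1 0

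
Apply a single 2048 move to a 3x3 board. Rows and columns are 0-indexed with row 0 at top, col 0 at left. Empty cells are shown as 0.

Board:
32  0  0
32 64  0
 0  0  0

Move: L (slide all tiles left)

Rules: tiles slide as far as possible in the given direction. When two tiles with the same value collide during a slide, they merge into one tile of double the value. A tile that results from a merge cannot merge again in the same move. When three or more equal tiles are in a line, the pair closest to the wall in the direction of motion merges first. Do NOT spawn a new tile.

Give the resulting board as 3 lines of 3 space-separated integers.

Answer: 32  0  0
32 64  0
 0  0  0

Derivation:
Slide left:
row 0: [32, 0, 0] -> [32, 0, 0]
row 1: [32, 64, 0] -> [32, 64, 0]
row 2: [0, 0, 0] -> [0, 0, 0]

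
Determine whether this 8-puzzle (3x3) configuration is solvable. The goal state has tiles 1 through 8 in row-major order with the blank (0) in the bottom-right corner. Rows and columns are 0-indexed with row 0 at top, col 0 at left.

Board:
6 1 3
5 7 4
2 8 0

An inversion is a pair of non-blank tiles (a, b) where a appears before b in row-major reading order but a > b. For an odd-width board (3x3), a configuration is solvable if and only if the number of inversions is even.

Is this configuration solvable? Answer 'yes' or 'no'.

Inversions (pairs i<j in row-major order where tile[i] > tile[j] > 0): 11
11 is odd, so the puzzle is not solvable.

Answer: no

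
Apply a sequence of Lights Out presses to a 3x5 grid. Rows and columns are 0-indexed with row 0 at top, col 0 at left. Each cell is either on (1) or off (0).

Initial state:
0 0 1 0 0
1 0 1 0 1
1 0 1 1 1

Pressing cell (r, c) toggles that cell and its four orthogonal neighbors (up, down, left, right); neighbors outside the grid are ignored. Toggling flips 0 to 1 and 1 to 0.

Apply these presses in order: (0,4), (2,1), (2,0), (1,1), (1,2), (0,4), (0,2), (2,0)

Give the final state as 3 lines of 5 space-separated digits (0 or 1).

Answer: 0 0 1 1 0
0 1 0 1 1
0 0 1 1 1

Derivation:
After press 1 at (0,4):
0 0 1 1 1
1 0 1 0 0
1 0 1 1 1

After press 2 at (2,1):
0 0 1 1 1
1 1 1 0 0
0 1 0 1 1

After press 3 at (2,0):
0 0 1 1 1
0 1 1 0 0
1 0 0 1 1

After press 4 at (1,1):
0 1 1 1 1
1 0 0 0 0
1 1 0 1 1

After press 5 at (1,2):
0 1 0 1 1
1 1 1 1 0
1 1 1 1 1

After press 6 at (0,4):
0 1 0 0 0
1 1 1 1 1
1 1 1 1 1

After press 7 at (0,2):
0 0 1 1 0
1 1 0 1 1
1 1 1 1 1

After press 8 at (2,0):
0 0 1 1 0
0 1 0 1 1
0 0 1 1 1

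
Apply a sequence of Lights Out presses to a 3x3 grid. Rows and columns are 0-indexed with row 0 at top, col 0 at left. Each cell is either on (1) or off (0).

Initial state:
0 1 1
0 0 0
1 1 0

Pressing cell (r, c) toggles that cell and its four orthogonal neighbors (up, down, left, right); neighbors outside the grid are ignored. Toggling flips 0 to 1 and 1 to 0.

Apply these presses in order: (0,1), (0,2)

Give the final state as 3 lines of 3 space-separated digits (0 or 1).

After press 1 at (0,1):
1 0 0
0 1 0
1 1 0

After press 2 at (0,2):
1 1 1
0 1 1
1 1 0

Answer: 1 1 1
0 1 1
1 1 0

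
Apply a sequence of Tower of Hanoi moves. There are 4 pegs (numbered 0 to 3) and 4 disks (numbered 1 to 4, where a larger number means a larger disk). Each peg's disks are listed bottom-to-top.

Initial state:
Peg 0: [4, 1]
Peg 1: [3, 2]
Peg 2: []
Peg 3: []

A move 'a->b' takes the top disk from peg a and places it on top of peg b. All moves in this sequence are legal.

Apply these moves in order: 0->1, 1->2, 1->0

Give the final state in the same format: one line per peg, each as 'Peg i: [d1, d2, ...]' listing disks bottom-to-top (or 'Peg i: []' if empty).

After move 1 (0->1):
Peg 0: [4]
Peg 1: [3, 2, 1]
Peg 2: []
Peg 3: []

After move 2 (1->2):
Peg 0: [4]
Peg 1: [3, 2]
Peg 2: [1]
Peg 3: []

After move 3 (1->0):
Peg 0: [4, 2]
Peg 1: [3]
Peg 2: [1]
Peg 3: []

Answer: Peg 0: [4, 2]
Peg 1: [3]
Peg 2: [1]
Peg 3: []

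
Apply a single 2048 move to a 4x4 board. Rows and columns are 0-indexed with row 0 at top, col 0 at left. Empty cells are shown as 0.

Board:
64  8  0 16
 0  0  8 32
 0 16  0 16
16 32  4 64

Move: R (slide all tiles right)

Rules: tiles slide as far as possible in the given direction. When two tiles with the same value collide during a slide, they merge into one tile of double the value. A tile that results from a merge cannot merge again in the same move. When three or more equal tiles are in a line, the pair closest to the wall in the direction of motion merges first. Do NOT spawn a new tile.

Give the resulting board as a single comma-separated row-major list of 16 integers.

Answer: 0, 64, 8, 16, 0, 0, 8, 32, 0, 0, 0, 32, 16, 32, 4, 64

Derivation:
Slide right:
row 0: [64, 8, 0, 16] -> [0, 64, 8, 16]
row 1: [0, 0, 8, 32] -> [0, 0, 8, 32]
row 2: [0, 16, 0, 16] -> [0, 0, 0, 32]
row 3: [16, 32, 4, 64] -> [16, 32, 4, 64]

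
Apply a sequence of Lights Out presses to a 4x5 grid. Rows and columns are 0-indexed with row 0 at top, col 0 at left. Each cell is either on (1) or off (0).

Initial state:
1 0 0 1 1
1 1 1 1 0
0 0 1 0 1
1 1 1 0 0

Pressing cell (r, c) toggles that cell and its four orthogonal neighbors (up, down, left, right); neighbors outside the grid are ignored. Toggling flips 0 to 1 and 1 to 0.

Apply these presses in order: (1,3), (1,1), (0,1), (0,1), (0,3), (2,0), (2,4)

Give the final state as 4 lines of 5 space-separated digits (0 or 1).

After press 1 at (1,3):
1 0 0 0 1
1 1 0 0 1
0 0 1 1 1
1 1 1 0 0

After press 2 at (1,1):
1 1 0 0 1
0 0 1 0 1
0 1 1 1 1
1 1 1 0 0

After press 3 at (0,1):
0 0 1 0 1
0 1 1 0 1
0 1 1 1 1
1 1 1 0 0

After press 4 at (0,1):
1 1 0 0 1
0 0 1 0 1
0 1 1 1 1
1 1 1 0 0

After press 5 at (0,3):
1 1 1 1 0
0 0 1 1 1
0 1 1 1 1
1 1 1 0 0

After press 6 at (2,0):
1 1 1 1 0
1 0 1 1 1
1 0 1 1 1
0 1 1 0 0

After press 7 at (2,4):
1 1 1 1 0
1 0 1 1 0
1 0 1 0 0
0 1 1 0 1

Answer: 1 1 1 1 0
1 0 1 1 0
1 0 1 0 0
0 1 1 0 1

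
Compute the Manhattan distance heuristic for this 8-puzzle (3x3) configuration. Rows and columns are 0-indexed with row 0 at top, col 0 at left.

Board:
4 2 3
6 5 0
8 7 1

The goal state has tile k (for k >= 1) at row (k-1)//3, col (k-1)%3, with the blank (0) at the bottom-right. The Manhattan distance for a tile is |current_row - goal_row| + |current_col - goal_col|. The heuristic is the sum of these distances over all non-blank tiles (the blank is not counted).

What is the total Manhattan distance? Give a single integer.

Answer: 9

Derivation:
Tile 4: at (0,0), goal (1,0), distance |0-1|+|0-0| = 1
Tile 2: at (0,1), goal (0,1), distance |0-0|+|1-1| = 0
Tile 3: at (0,2), goal (0,2), distance |0-0|+|2-2| = 0
Tile 6: at (1,0), goal (1,2), distance |1-1|+|0-2| = 2
Tile 5: at (1,1), goal (1,1), distance |1-1|+|1-1| = 0
Tile 8: at (2,0), goal (2,1), distance |2-2|+|0-1| = 1
Tile 7: at (2,1), goal (2,0), distance |2-2|+|1-0| = 1
Tile 1: at (2,2), goal (0,0), distance |2-0|+|2-0| = 4
Sum: 1 + 0 + 0 + 2 + 0 + 1 + 1 + 4 = 9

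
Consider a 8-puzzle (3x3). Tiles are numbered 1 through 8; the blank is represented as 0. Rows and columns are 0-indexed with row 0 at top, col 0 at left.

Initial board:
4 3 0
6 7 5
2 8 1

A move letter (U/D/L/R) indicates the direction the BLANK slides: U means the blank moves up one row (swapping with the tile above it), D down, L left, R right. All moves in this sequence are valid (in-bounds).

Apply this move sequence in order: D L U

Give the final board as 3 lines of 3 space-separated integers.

After move 1 (D):
4 3 5
6 7 0
2 8 1

After move 2 (L):
4 3 5
6 0 7
2 8 1

After move 3 (U):
4 0 5
6 3 7
2 8 1

Answer: 4 0 5
6 3 7
2 8 1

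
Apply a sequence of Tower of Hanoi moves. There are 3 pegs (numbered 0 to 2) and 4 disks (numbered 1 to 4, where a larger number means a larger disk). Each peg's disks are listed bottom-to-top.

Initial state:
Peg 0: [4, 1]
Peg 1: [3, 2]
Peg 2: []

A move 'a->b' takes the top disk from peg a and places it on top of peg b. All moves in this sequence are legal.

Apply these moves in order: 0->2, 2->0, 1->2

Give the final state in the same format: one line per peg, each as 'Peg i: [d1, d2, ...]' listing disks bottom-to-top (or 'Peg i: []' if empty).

Answer: Peg 0: [4, 1]
Peg 1: [3]
Peg 2: [2]

Derivation:
After move 1 (0->2):
Peg 0: [4]
Peg 1: [3, 2]
Peg 2: [1]

After move 2 (2->0):
Peg 0: [4, 1]
Peg 1: [3, 2]
Peg 2: []

After move 3 (1->2):
Peg 0: [4, 1]
Peg 1: [3]
Peg 2: [2]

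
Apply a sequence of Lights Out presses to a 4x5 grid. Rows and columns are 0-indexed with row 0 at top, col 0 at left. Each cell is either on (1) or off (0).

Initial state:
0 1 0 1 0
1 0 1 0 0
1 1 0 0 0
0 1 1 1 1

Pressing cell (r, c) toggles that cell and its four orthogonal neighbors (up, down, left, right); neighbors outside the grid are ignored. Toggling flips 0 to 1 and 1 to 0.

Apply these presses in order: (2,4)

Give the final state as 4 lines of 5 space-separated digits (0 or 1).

Answer: 0 1 0 1 0
1 0 1 0 1
1 1 0 1 1
0 1 1 1 0

Derivation:
After press 1 at (2,4):
0 1 0 1 0
1 0 1 0 1
1 1 0 1 1
0 1 1 1 0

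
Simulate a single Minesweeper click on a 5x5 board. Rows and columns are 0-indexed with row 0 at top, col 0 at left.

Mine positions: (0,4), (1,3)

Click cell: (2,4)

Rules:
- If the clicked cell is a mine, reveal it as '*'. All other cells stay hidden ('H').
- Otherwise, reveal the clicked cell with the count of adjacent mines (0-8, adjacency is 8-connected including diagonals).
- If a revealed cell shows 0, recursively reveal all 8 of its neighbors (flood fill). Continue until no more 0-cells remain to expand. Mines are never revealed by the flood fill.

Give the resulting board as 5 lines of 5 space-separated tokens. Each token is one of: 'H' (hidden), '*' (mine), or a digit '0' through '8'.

H H H H H
H H H H H
H H H H 1
H H H H H
H H H H H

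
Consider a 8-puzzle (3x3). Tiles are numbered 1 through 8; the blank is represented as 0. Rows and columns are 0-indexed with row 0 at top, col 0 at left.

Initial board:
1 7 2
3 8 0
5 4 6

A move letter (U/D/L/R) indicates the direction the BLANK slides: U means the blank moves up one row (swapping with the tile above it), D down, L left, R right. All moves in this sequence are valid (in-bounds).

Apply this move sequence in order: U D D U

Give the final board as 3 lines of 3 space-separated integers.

After move 1 (U):
1 7 0
3 8 2
5 4 6

After move 2 (D):
1 7 2
3 8 0
5 4 6

After move 3 (D):
1 7 2
3 8 6
5 4 0

After move 4 (U):
1 7 2
3 8 0
5 4 6

Answer: 1 7 2
3 8 0
5 4 6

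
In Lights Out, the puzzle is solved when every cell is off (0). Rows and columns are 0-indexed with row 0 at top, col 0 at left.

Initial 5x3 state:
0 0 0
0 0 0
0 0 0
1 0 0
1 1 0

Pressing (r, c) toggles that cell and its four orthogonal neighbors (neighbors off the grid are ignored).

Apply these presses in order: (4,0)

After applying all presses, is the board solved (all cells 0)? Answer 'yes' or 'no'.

Answer: yes

Derivation:
After press 1 at (4,0):
0 0 0
0 0 0
0 0 0
0 0 0
0 0 0

Lights still on: 0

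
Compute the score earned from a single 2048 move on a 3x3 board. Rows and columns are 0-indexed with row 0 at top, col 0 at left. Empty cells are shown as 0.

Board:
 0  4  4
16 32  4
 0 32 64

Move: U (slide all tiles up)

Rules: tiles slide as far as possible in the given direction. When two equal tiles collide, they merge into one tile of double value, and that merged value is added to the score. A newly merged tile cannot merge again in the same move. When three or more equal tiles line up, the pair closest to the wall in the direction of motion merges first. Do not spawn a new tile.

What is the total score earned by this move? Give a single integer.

Slide up:
col 0: [0, 16, 0] -> [16, 0, 0]  score +0 (running 0)
col 1: [4, 32, 32] -> [4, 64, 0]  score +64 (running 64)
col 2: [4, 4, 64] -> [8, 64, 0]  score +8 (running 72)
Board after move:
16  4  8
 0 64 64
 0  0  0

Answer: 72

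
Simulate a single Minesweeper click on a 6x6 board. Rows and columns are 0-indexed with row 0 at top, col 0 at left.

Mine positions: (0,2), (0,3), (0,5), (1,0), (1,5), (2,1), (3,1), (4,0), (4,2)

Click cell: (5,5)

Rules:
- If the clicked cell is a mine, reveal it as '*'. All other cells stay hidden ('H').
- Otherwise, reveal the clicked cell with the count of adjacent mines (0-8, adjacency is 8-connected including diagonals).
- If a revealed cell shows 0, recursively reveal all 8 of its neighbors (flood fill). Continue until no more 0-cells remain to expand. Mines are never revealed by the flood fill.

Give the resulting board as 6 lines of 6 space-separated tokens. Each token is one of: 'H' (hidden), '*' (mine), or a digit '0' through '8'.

H H H H H H
H H 3 2 3 H
H H 2 0 1 1
H H 3 1 0 0
H H H 1 0 0
H H H 1 0 0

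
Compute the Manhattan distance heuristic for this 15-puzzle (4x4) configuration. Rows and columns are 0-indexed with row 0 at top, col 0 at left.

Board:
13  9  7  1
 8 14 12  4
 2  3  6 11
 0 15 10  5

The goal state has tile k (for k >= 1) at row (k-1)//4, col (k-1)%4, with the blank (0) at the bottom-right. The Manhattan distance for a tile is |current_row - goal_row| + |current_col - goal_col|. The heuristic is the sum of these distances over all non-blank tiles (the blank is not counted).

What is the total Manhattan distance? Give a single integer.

Answer: 35

Derivation:
Tile 13: at (0,0), goal (3,0), distance |0-3|+|0-0| = 3
Tile 9: at (0,1), goal (2,0), distance |0-2|+|1-0| = 3
Tile 7: at (0,2), goal (1,2), distance |0-1|+|2-2| = 1
Tile 1: at (0,3), goal (0,0), distance |0-0|+|3-0| = 3
Tile 8: at (1,0), goal (1,3), distance |1-1|+|0-3| = 3
Tile 14: at (1,1), goal (3,1), distance |1-3|+|1-1| = 2
Tile 12: at (1,2), goal (2,3), distance |1-2|+|2-3| = 2
Tile 4: at (1,3), goal (0,3), distance |1-0|+|3-3| = 1
Tile 2: at (2,0), goal (0,1), distance |2-0|+|0-1| = 3
Tile 3: at (2,1), goal (0,2), distance |2-0|+|1-2| = 3
Tile 6: at (2,2), goal (1,1), distance |2-1|+|2-1| = 2
Tile 11: at (2,3), goal (2,2), distance |2-2|+|3-2| = 1
Tile 15: at (3,1), goal (3,2), distance |3-3|+|1-2| = 1
Tile 10: at (3,2), goal (2,1), distance |3-2|+|2-1| = 2
Tile 5: at (3,3), goal (1,0), distance |3-1|+|3-0| = 5
Sum: 3 + 3 + 1 + 3 + 3 + 2 + 2 + 1 + 3 + 3 + 2 + 1 + 1 + 2 + 5 = 35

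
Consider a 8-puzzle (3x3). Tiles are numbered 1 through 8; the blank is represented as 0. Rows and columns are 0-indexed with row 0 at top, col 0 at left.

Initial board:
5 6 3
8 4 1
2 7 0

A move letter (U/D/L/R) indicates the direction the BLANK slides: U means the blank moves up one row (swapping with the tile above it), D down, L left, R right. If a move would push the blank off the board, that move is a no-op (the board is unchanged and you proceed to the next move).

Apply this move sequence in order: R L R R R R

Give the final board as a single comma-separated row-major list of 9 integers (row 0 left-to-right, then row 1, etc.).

After move 1 (R):
5 6 3
8 4 1
2 7 0

After move 2 (L):
5 6 3
8 4 1
2 0 7

After move 3 (R):
5 6 3
8 4 1
2 7 0

After move 4 (R):
5 6 3
8 4 1
2 7 0

After move 5 (R):
5 6 3
8 4 1
2 7 0

After move 6 (R):
5 6 3
8 4 1
2 7 0

Answer: 5, 6, 3, 8, 4, 1, 2, 7, 0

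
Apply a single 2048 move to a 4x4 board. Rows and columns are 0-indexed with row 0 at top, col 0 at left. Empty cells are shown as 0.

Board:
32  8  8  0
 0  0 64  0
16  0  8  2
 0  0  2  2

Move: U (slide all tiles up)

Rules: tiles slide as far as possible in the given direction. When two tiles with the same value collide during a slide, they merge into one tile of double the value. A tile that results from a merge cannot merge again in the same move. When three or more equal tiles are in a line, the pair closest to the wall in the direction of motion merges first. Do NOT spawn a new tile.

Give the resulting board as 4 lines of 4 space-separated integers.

Answer: 32  8  8  4
16  0 64  0
 0  0  8  0
 0  0  2  0

Derivation:
Slide up:
col 0: [32, 0, 16, 0] -> [32, 16, 0, 0]
col 1: [8, 0, 0, 0] -> [8, 0, 0, 0]
col 2: [8, 64, 8, 2] -> [8, 64, 8, 2]
col 3: [0, 0, 2, 2] -> [4, 0, 0, 0]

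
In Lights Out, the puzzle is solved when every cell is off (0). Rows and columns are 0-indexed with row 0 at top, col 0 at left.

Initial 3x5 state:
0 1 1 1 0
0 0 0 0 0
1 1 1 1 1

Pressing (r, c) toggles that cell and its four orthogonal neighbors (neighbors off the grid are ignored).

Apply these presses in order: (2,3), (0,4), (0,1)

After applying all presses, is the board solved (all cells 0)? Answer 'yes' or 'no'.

Answer: no

Derivation:
After press 1 at (2,3):
0 1 1 1 0
0 0 0 1 0
1 1 0 0 0

After press 2 at (0,4):
0 1 1 0 1
0 0 0 1 1
1 1 0 0 0

After press 3 at (0,1):
1 0 0 0 1
0 1 0 1 1
1 1 0 0 0

Lights still on: 7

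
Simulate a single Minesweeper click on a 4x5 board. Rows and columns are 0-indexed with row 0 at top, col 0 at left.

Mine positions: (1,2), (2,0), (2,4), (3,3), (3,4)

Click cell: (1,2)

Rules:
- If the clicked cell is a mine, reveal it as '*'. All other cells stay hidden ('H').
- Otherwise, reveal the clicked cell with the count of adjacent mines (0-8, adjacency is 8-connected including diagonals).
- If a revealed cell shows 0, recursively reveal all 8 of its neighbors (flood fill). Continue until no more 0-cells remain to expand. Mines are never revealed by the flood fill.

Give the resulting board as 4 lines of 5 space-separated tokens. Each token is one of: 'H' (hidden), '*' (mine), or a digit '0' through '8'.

H H H H H
H H * H H
H H H H H
H H H H H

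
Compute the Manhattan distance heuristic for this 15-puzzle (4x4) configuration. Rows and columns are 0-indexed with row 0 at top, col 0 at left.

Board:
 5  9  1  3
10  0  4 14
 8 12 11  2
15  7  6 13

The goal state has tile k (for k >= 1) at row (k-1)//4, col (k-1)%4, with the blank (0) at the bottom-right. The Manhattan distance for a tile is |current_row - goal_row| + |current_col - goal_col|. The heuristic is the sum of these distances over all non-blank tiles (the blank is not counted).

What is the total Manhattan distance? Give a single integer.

Answer: 36

Derivation:
Tile 5: (0,0)->(1,0) = 1
Tile 9: (0,1)->(2,0) = 3
Tile 1: (0,2)->(0,0) = 2
Tile 3: (0,3)->(0,2) = 1
Tile 10: (1,0)->(2,1) = 2
Tile 4: (1,2)->(0,3) = 2
Tile 14: (1,3)->(3,1) = 4
Tile 8: (2,0)->(1,3) = 4
Tile 12: (2,1)->(2,3) = 2
Tile 11: (2,2)->(2,2) = 0
Tile 2: (2,3)->(0,1) = 4
Tile 15: (3,0)->(3,2) = 2
Tile 7: (3,1)->(1,2) = 3
Tile 6: (3,2)->(1,1) = 3
Tile 13: (3,3)->(3,0) = 3
Sum: 1 + 3 + 2 + 1 + 2 + 2 + 4 + 4 + 2 + 0 + 4 + 2 + 3 + 3 + 3 = 36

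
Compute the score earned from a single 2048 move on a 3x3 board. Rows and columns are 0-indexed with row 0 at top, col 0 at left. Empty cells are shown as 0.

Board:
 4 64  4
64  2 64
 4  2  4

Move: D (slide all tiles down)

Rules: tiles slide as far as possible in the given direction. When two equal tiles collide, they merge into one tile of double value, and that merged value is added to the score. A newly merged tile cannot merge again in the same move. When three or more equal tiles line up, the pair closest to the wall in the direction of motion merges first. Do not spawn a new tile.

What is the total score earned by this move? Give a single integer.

Slide down:
col 0: [4, 64, 4] -> [4, 64, 4]  score +0 (running 0)
col 1: [64, 2, 2] -> [0, 64, 4]  score +4 (running 4)
col 2: [4, 64, 4] -> [4, 64, 4]  score +0 (running 4)
Board after move:
 4  0  4
64 64 64
 4  4  4

Answer: 4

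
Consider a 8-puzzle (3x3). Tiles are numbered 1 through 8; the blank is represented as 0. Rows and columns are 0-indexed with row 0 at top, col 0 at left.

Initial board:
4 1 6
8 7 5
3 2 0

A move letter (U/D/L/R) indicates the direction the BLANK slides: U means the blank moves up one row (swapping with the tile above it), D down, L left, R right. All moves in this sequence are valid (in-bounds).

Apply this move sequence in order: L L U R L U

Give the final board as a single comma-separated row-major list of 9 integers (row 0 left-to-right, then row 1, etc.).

Answer: 0, 1, 6, 4, 7, 5, 8, 3, 2

Derivation:
After move 1 (L):
4 1 6
8 7 5
3 0 2

After move 2 (L):
4 1 6
8 7 5
0 3 2

After move 3 (U):
4 1 6
0 7 5
8 3 2

After move 4 (R):
4 1 6
7 0 5
8 3 2

After move 5 (L):
4 1 6
0 7 5
8 3 2

After move 6 (U):
0 1 6
4 7 5
8 3 2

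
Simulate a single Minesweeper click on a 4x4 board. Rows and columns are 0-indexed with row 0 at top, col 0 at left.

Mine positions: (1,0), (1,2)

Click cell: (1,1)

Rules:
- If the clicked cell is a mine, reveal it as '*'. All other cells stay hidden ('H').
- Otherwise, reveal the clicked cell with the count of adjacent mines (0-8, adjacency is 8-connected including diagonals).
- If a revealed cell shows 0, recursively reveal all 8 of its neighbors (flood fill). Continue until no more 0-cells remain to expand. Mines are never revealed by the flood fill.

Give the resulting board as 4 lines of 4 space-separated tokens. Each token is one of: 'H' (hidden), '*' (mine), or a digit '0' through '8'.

H H H H
H 2 H H
H H H H
H H H H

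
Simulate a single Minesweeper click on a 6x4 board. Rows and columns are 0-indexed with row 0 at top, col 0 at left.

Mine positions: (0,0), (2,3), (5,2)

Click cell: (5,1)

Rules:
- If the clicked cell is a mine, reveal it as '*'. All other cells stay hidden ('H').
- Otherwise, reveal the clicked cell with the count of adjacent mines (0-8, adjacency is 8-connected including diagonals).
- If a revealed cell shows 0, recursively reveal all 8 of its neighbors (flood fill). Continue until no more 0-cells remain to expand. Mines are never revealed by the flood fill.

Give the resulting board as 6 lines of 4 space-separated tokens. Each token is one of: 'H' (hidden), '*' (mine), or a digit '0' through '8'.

H H H H
H H H H
H H H H
H H H H
H H H H
H 1 H H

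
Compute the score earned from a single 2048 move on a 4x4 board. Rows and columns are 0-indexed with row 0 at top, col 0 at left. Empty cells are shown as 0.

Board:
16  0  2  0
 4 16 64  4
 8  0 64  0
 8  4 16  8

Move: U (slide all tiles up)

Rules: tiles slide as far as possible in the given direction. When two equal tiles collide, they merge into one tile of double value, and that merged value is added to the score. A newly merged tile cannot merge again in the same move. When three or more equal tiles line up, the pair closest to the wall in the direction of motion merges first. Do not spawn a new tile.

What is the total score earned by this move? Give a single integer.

Answer: 144

Derivation:
Slide up:
col 0: [16, 4, 8, 8] -> [16, 4, 16, 0]  score +16 (running 16)
col 1: [0, 16, 0, 4] -> [16, 4, 0, 0]  score +0 (running 16)
col 2: [2, 64, 64, 16] -> [2, 128, 16, 0]  score +128 (running 144)
col 3: [0, 4, 0, 8] -> [4, 8, 0, 0]  score +0 (running 144)
Board after move:
 16  16   2   4
  4   4 128   8
 16   0  16   0
  0   0   0   0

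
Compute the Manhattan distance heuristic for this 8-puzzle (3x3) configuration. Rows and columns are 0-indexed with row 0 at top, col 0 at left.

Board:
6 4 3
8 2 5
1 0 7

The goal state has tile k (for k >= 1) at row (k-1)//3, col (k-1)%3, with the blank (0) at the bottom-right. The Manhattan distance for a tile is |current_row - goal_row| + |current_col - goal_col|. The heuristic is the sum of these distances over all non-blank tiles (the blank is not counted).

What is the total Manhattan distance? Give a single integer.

Tile 6: (0,0)->(1,2) = 3
Tile 4: (0,1)->(1,0) = 2
Tile 3: (0,2)->(0,2) = 0
Tile 8: (1,0)->(2,1) = 2
Tile 2: (1,1)->(0,1) = 1
Tile 5: (1,2)->(1,1) = 1
Tile 1: (2,0)->(0,0) = 2
Tile 7: (2,2)->(2,0) = 2
Sum: 3 + 2 + 0 + 2 + 1 + 1 + 2 + 2 = 13

Answer: 13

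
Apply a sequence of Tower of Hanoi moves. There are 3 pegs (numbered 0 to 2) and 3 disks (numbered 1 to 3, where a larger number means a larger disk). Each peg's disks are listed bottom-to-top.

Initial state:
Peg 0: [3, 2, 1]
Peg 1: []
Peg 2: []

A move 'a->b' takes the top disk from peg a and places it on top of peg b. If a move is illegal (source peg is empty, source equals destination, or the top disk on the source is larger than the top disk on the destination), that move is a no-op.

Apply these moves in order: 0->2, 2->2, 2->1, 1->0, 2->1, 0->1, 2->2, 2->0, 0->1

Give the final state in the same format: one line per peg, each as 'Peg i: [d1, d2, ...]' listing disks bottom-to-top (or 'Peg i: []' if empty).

Answer: Peg 0: [3, 2]
Peg 1: [1]
Peg 2: []

Derivation:
After move 1 (0->2):
Peg 0: [3, 2]
Peg 1: []
Peg 2: [1]

After move 2 (2->2):
Peg 0: [3, 2]
Peg 1: []
Peg 2: [1]

After move 3 (2->1):
Peg 0: [3, 2]
Peg 1: [1]
Peg 2: []

After move 4 (1->0):
Peg 0: [3, 2, 1]
Peg 1: []
Peg 2: []

After move 5 (2->1):
Peg 0: [3, 2, 1]
Peg 1: []
Peg 2: []

After move 6 (0->1):
Peg 0: [3, 2]
Peg 1: [1]
Peg 2: []

After move 7 (2->2):
Peg 0: [3, 2]
Peg 1: [1]
Peg 2: []

After move 8 (2->0):
Peg 0: [3, 2]
Peg 1: [1]
Peg 2: []

After move 9 (0->1):
Peg 0: [3, 2]
Peg 1: [1]
Peg 2: []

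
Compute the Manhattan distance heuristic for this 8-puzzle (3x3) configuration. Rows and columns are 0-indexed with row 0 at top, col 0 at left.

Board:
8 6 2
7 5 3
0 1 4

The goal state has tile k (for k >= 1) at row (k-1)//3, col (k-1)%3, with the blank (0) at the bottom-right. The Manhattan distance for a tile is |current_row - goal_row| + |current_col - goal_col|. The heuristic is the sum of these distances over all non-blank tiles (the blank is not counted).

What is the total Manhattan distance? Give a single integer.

Tile 8: (0,0)->(2,1) = 3
Tile 6: (0,1)->(1,2) = 2
Tile 2: (0,2)->(0,1) = 1
Tile 7: (1,0)->(2,0) = 1
Tile 5: (1,1)->(1,1) = 0
Tile 3: (1,2)->(0,2) = 1
Tile 1: (2,1)->(0,0) = 3
Tile 4: (2,2)->(1,0) = 3
Sum: 3 + 2 + 1 + 1 + 0 + 1 + 3 + 3 = 14

Answer: 14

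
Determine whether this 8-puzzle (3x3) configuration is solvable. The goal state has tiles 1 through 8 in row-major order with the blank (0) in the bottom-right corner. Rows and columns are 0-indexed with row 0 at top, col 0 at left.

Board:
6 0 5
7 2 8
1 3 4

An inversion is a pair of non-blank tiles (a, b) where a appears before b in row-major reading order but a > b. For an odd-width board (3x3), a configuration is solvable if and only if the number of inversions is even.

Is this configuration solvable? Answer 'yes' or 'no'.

Answer: no

Derivation:
Inversions (pairs i<j in row-major order where tile[i] > tile[j] > 0): 17
17 is odd, so the puzzle is not solvable.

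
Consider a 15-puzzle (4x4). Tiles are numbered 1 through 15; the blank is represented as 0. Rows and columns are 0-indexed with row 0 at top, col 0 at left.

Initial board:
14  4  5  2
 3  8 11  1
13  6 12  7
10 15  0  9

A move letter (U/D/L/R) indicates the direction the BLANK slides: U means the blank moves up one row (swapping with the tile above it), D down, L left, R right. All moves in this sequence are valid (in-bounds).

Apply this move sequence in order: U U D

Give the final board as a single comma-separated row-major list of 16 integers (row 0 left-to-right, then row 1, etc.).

After move 1 (U):
14  4  5  2
 3  8 11  1
13  6  0  7
10 15 12  9

After move 2 (U):
14  4  5  2
 3  8  0  1
13  6 11  7
10 15 12  9

After move 3 (D):
14  4  5  2
 3  8 11  1
13  6  0  7
10 15 12  9

Answer: 14, 4, 5, 2, 3, 8, 11, 1, 13, 6, 0, 7, 10, 15, 12, 9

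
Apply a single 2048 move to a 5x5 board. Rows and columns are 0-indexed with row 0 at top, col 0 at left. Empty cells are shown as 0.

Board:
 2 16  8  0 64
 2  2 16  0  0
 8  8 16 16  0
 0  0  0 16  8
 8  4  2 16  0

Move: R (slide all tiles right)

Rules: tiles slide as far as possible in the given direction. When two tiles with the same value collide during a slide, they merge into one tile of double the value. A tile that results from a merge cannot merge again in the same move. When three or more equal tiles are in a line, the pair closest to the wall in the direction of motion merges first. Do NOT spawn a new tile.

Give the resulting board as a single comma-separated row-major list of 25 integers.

Answer: 0, 2, 16, 8, 64, 0, 0, 0, 4, 16, 0, 0, 0, 16, 32, 0, 0, 0, 16, 8, 0, 8, 4, 2, 16

Derivation:
Slide right:
row 0: [2, 16, 8, 0, 64] -> [0, 2, 16, 8, 64]
row 1: [2, 2, 16, 0, 0] -> [0, 0, 0, 4, 16]
row 2: [8, 8, 16, 16, 0] -> [0, 0, 0, 16, 32]
row 3: [0, 0, 0, 16, 8] -> [0, 0, 0, 16, 8]
row 4: [8, 4, 2, 16, 0] -> [0, 8, 4, 2, 16]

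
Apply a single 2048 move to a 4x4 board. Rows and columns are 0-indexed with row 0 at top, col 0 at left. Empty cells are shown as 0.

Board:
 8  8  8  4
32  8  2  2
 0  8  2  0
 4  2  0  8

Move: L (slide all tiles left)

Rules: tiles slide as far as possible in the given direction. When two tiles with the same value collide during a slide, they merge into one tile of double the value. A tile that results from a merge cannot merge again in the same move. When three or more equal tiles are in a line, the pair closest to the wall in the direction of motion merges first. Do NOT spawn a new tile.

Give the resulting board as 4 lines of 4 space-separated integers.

Slide left:
row 0: [8, 8, 8, 4] -> [16, 8, 4, 0]
row 1: [32, 8, 2, 2] -> [32, 8, 4, 0]
row 2: [0, 8, 2, 0] -> [8, 2, 0, 0]
row 3: [4, 2, 0, 8] -> [4, 2, 8, 0]

Answer: 16  8  4  0
32  8  4  0
 8  2  0  0
 4  2  8  0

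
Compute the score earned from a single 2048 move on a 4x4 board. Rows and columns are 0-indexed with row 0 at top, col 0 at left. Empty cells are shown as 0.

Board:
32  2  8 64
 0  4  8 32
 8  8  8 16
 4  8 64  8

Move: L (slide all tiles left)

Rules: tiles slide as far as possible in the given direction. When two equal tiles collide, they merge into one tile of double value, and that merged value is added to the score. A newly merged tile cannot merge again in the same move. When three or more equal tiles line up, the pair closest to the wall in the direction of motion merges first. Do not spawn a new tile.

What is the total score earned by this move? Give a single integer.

Answer: 16

Derivation:
Slide left:
row 0: [32, 2, 8, 64] -> [32, 2, 8, 64]  score +0 (running 0)
row 1: [0, 4, 8, 32] -> [4, 8, 32, 0]  score +0 (running 0)
row 2: [8, 8, 8, 16] -> [16, 8, 16, 0]  score +16 (running 16)
row 3: [4, 8, 64, 8] -> [4, 8, 64, 8]  score +0 (running 16)
Board after move:
32  2  8 64
 4  8 32  0
16  8 16  0
 4  8 64  8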